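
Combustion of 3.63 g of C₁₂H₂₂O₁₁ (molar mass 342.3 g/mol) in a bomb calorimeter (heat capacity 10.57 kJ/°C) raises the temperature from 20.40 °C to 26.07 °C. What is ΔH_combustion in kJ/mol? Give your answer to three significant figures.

ΔT = 26.07 − 20.40 = 5.67 °C
q_cal = C_cal × ΔT = 10.57 × 5.67 = 59.9319 kJ
n = 3.63 / 342.3 = 0.01060 mol
q_rxn = −q_cal = -59.9319 kJ
ΔH = -59.9319 / 0.01060 = -5654 kJ/mol

ΔH = -5650 kJ/mol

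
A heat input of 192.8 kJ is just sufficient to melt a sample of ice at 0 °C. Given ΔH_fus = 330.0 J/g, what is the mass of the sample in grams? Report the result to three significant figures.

m = 584 g

m = q / ΔH_fus = 192800 J / 330.0 J/g = 584 g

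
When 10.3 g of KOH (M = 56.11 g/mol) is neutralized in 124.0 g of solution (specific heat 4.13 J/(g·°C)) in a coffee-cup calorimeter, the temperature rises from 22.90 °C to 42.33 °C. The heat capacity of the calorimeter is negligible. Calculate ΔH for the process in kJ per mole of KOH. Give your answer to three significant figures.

|ΔT| = |42.33 − 22.90| = 19.43 °C
|q_surr| = (124.0 × 4.13) × 19.43 = 512.12 × 19.43 = 9950 J
n(KOH) = 10.3 / 56.11 = 0.1836 mol
Temperature rose, so q_rxn = −|q_surr| = -9.950 kJ
ΔH = q_rxn / n = -54.19 kJ/mol

ΔH = -54.2 kJ/mol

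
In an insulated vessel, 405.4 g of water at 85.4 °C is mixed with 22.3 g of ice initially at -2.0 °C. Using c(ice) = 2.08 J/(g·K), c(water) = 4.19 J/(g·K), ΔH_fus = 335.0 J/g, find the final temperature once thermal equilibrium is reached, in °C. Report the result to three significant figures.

T_f = 76.7 °C

Heat to bring ice to 0 °C and melt it: q₁ = 22.3×2.08×2.0 + 22.3×335.0 = 7563.3 J
Heat the water can supply cooling to 0 °C: 405.4×4.19×85.4 = 145063 J > q₁, so all ice melts.
Energy balance: 405.4×4.19×(85.4 − T) = 7563.3 + 22.3×4.19×(T − 0)
1698.626(85.4 − T) = 7563.3 + 93.437 T
145063 − 7563.3 = 1792.063 T
T = 137499.7 / 1792.063 = 76.73 °C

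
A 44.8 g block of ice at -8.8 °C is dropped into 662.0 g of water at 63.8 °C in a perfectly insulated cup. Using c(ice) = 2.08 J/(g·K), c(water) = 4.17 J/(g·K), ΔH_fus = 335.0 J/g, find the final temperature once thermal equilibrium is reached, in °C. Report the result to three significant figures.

Heat to bring ice to 0 °C and melt it: q₁ = 44.8×2.08×8.8 + 44.8×335.0 = 15828 J
Heat the water can supply cooling to 0 °C: 662.0×4.17×63.8 = 176122 J > q₁, so all ice melts.
Energy balance: 662.0×4.17×(63.8 − T) = 15828 + 44.8×4.17×(T − 0)
2760.54(63.8 − T) = 15828 + 186.816 T
176122 − 15828 = 2947.356 T
T = 160294 / 2947.356 = 54.39 °C

T_f = 54.4 °C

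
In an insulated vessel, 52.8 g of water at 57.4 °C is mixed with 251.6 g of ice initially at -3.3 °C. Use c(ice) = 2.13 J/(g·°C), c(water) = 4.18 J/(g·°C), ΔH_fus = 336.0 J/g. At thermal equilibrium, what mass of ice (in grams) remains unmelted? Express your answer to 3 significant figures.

m_ice remaining = 219 g

Heat to warm all ice to 0 °C: 251.6×2.13×3.3 = 1768.5 J
Heat released by water cooling to 0 °C: 52.8×4.18×57.4 = 12668 J
12668 J < 1768.5 + 251.6×336.0 = 86306.1 J, so not all ice melts; final T = 0 °C.
Heat left for melting: 12668 − 1768.5 = 10899.5 J
Mass melted = 10899.5 / 336.0 = 32.44 g
Ice remaining = 251.6 − 32.44 = 219.16 g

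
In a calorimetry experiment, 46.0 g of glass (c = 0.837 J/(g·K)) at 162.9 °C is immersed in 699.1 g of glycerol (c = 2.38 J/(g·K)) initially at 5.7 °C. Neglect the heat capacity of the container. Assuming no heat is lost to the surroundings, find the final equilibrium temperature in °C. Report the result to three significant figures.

T_f = 9.26 °C

Heat lost by glass = heat gained by glycerol.
(46.0)(0.837)(162.9 − T) = (699.1)(2.38)(T − 5.7)
38.502 (162.9 − T) = 1663.858 (T − 5.7)
6272.0 − 38.502 T = 1663.858 T − 9484.0
15756.0 = 1702.360 T
T = 9.255 °C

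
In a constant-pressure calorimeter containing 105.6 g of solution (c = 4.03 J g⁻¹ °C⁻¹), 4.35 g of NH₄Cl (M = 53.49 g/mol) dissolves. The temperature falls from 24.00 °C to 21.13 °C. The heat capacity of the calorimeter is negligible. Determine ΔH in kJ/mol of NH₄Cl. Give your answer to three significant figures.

|ΔT| = |21.13 − 24.00| = 2.87 °C
|q_surr| = (105.6 × 4.03) × 2.87 = 425.568 × 2.87 = 1221 J
n(NH₄Cl) = 4.35 / 53.49 = 0.08132 mol
Temperature fell, so q_rxn = +|q_surr| = 1.221 kJ
ΔH = q_rxn / n = 15.01 kJ/mol

ΔH = 15.0 kJ/mol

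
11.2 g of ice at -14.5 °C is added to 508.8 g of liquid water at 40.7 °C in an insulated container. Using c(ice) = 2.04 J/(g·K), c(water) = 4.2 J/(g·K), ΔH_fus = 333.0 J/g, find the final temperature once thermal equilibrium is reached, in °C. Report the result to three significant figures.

Heat to bring ice to 0 °C and melt it: q₁ = 11.2×2.04×14.5 + 11.2×333.0 = 4060.9 J
Heat the water can supply cooling to 0 °C: 508.8×4.2×40.7 = 86974.3 J > q₁, so all ice melts.
Energy balance: 508.8×4.2×(40.7 − T) = 4060.9 + 11.2×4.2×(T − 0)
2136.96(40.7 − T) = 4060.9 + 47.04 T
86974.3 − 4060.9 = 2184.00 T
T = 82913.4 / 2184.00 = 37.96 °C

T_f = 38.0 °C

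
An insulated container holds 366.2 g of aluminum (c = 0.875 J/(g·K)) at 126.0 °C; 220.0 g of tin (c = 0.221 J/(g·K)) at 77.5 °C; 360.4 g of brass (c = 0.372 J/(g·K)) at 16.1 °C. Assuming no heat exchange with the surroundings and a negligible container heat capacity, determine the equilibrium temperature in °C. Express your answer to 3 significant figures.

T_f = 92.0 °C

Σ mᵢcᵢ(T − Tᵢ) = 0  ⇒  T = Σ mᵢcᵢTᵢ / Σ mᵢcᵢ
Σ mᵢcᵢ = 366.2×0.875 + 220.0×0.221 + 360.4×0.372 = 503.1138
Σ mᵢcᵢTᵢ = 320.425×126.0 + 48.62×77.5 + 134.0688×16.1 = 46300
T = 46300 / 503.1138 = 92.03 °C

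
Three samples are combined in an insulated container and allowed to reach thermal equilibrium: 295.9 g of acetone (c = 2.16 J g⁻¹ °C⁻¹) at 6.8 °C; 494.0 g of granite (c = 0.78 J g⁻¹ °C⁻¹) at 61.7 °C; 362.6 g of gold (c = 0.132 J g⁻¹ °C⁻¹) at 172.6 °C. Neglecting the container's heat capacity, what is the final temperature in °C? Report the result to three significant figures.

T_f = 33.9 °C

Σ mᵢcᵢ(T − Tᵢ) = 0  ⇒  T = Σ mᵢcᵢTᵢ / Σ mᵢcᵢ
Σ mᵢcᵢ = 295.9×2.16 + 494.0×0.78 + 362.6×0.132 = 1072.3272
Σ mᵢcᵢTᵢ = 639.144×6.8 + 385.32×61.7 + 47.8632×172.6 = 36382
T = 36382 / 1072.3272 = 33.93 °C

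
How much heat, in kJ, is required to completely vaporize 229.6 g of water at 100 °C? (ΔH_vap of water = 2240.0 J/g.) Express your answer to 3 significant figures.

q = m × ΔH_vap = 229.6 × 2240.0 = 514300 J = 514 kJ

q = 514 kJ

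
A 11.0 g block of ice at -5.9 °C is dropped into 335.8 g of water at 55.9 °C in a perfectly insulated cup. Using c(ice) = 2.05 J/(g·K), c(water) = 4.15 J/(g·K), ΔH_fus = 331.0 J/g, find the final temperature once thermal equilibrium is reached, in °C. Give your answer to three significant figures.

T_f = 51.5 °C

Heat to bring ice to 0 °C and melt it: q₁ = 11.0×2.05×5.9 + 11.0×331.0 = 3774.0 J
Heat the water can supply cooling to 0 °C: 335.8×4.15×55.9 = 77900.6 J > q₁, so all ice melts.
Energy balance: 335.8×4.15×(55.9 − T) = 3774.0 + 11.0×4.15×(T − 0)
1393.57(55.9 − T) = 3774.0 + 45.65 T
77900.6 − 3774.0 = 1439.22 T
T = 74126.6 / 1439.22 = 51.50 °C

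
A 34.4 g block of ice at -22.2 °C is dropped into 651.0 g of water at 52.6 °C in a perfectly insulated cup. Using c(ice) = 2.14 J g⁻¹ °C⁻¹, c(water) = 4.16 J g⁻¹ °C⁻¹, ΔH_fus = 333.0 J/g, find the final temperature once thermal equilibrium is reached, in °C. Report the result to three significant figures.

Heat to bring ice to 0 °C and melt it: q₁ = 34.4×2.14×22.2 + 34.4×333.0 = 13089 J
Heat the water can supply cooling to 0 °C: 651.0×4.16×52.6 = 142449 J > q₁, so all ice melts.
Energy balance: 651.0×4.16×(52.6 − T) = 13089 + 34.4×4.16×(T − 0)
2708.16(52.6 − T) = 13089 + 143.104 T
142449 − 13089 = 2851.264 T
T = 129360 / 2851.264 = 45.37 °C

T_f = 45.4 °C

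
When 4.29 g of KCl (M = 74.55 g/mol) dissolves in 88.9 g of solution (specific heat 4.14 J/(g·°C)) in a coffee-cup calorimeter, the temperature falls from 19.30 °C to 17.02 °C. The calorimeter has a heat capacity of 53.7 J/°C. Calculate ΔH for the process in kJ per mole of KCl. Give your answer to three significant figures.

|ΔT| = |17.02 − 19.30| = 2.28 °C
|q_surr| = (88.9 × 4.14 + 53.7) × 2.28 = 421.746 × 2.28 = 961.6 J
n(KCl) = 4.29 / 74.55 = 0.05755 mol
Temperature fell, so q_rxn = +|q_surr| = 0.9616 kJ
ΔH = q_rxn / n = 16.71 kJ/mol

ΔH = 16.7 kJ/mol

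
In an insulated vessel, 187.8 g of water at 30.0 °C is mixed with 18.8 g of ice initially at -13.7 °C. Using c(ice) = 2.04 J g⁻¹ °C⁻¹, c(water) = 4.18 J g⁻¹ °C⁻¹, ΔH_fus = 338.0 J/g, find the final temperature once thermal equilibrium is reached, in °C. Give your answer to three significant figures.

T_f = 19.3 °C

Heat to bring ice to 0 °C and melt it: q₁ = 18.8×2.04×13.7 + 18.8×338.0 = 6879.8 J
Heat the water can supply cooling to 0 °C: 187.8×4.18×30.0 = 23550.1 J > q₁, so all ice melts.
Energy balance: 187.8×4.18×(30.0 − T) = 6879.8 + 18.8×4.18×(T − 0)
785.004(30.0 − T) = 6879.8 + 78.584 T
23550.1 − 6879.8 = 863.588 T
T = 16670.3 / 863.588 = 19.30 °C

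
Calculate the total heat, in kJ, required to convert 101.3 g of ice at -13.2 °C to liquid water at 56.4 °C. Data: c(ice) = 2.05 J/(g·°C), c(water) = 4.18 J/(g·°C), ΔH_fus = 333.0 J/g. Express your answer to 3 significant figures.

q1 (heat ice -13.2→0.0 °C): 101.3 × 2.05 × 13.2 = 2741 J
q2 (melt at 0 °C): 101.3 × 333.0 = 33733 J
q3 (heat water 0.0→56.4 °C): 101.3 × 4.18 × 56.4 = 23882 J
Total: 2741 + 33733 + 23882 = 60356 J = 60.4 kJ

q = 60.4 kJ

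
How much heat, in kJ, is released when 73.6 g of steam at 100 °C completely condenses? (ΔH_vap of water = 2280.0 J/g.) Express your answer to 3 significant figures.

q = m × ΔH_vap = 73.6 × 2280.0 = 167800 J = 168 kJ

q = 168 kJ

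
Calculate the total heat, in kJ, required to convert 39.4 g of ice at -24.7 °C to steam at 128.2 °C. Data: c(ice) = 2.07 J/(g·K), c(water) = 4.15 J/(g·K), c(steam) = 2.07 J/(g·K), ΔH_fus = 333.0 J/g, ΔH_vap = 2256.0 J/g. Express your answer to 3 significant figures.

q = 123 kJ

q1 (heat ice -24.7→0.0 °C): 39.4 × 2.07 × 24.7 = 2014 J
q2 (melt at 0 °C): 39.4 × 333.0 = 13120 J
q3 (heat water 0.0→100.0 °C): 39.4 × 4.15 × 100.0 = 16351 J
q4 (vaporize at 100 °C): 39.4 × 2256.0 = 88886 J
q5 (heat steam 100.0→128.2 °C): 39.4 × 2.07 × 28.2 = 2300 J
Total: 2014 + 13120 + 16351 + 88886 + 2300 = 122671 J = 123 kJ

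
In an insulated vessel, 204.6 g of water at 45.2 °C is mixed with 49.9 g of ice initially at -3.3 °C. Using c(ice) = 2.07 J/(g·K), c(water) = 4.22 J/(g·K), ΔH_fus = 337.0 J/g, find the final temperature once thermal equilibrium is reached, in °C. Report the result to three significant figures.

Heat to bring ice to 0 °C and melt it: q₁ = 49.9×2.07×3.3 + 49.9×337.0 = 17157 J
Heat the water can supply cooling to 0 °C: 204.6×4.22×45.2 = 39026.2 J > q₁, so all ice melts.
Energy balance: 204.6×4.22×(45.2 − T) = 17157 + 49.9×4.22×(T − 0)
863.412(45.2 − T) = 17157 + 210.578 T
39026.2 − 17157 = 1073.990 T
T = 21869.2 / 1073.990 = 20.36 °C

T_f = 20.4 °C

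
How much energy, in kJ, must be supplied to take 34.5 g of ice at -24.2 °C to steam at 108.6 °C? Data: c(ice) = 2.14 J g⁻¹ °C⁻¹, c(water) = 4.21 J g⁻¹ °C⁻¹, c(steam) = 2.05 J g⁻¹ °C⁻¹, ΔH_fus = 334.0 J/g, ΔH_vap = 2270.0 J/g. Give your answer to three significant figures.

q1 (heat ice -24.2→0.0 °C): 34.5 × 2.14 × 24.2 = 1787 J
q2 (melt at 0 °C): 34.5 × 334.0 = 11523 J
q3 (heat water 0.0→100.0 °C): 34.5 × 4.21 × 100.0 = 14525 J
q4 (vaporize at 100 °C): 34.5 × 2270.0 = 78315 J
q5 (heat steam 100.0→108.6 °C): 34.5 × 2.05 × 8.6 = 608 J
Total: 1787 + 11523 + 14525 + 78315 + 608 = 106758 J = 107 kJ

q = 107 kJ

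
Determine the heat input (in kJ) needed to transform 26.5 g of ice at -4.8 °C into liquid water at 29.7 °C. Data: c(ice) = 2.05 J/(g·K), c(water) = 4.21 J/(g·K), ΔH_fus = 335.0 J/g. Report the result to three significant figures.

q1 (heat ice -4.8→0.0 °C): 26.5 × 2.05 × 4.8 = 261 J
q2 (melt at 0 °C): 26.5 × 335.0 = 8878 J
q3 (heat water 0.0→29.7 °C): 26.5 × 4.21 × 29.7 = 3313 J
Total: 261 + 8878 + 3313 = 12452 J = 12.5 kJ

q = 12.5 kJ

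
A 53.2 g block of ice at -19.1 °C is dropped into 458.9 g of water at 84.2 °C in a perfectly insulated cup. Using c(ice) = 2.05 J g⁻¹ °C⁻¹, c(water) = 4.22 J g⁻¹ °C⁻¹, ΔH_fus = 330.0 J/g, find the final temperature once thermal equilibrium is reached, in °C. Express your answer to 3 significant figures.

T_f = 66.4 °C

Heat to bring ice to 0 °C and melt it: q₁ = 53.2×2.05×19.1 + 53.2×330.0 = 19639 J
Heat the water can supply cooling to 0 °C: 458.9×4.22×84.2 = 163058 J > q₁, so all ice melts.
Energy balance: 458.9×4.22×(84.2 − T) = 19639 + 53.2×4.22×(T − 0)
1936.558(84.2 − T) = 19639 + 224.504 T
163058 − 19639 = 2161.062 T
T = 143419 / 2161.062 = 66.37 °C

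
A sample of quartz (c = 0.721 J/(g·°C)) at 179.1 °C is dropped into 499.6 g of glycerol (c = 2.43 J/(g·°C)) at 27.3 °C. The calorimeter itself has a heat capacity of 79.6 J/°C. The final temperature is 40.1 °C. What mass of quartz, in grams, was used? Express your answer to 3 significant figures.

q_gained = (499.6 × 2.43 + 79.6) × (40.1 − 27.3) = 16560 J
q_lost = m × 0.721 × (179.1 − 40.1) = 100.219 m
m = 16560 / 100.219 = 165 g

m = 165 g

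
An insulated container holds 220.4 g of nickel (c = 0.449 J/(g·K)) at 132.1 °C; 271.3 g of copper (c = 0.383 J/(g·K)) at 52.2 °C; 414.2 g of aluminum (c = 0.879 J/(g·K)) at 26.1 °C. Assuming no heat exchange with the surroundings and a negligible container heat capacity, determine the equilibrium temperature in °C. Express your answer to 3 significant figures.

T_f = 49.4 °C

Σ mᵢcᵢ(T − Tᵢ) = 0  ⇒  T = Σ mᵢcᵢTᵢ / Σ mᵢcᵢ
Σ mᵢcᵢ = 220.4×0.449 + 271.3×0.383 + 414.2×0.879 = 566.9493
Σ mᵢcᵢTᵢ = 98.9596×132.1 + 103.9079×52.2 + 364.0818×26.1 = 27999
T = 27999 / 566.9493 = 49.39 °C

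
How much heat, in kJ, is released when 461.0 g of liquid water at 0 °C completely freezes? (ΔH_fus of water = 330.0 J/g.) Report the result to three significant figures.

q = m × ΔH_fus = 461.0 × 330.0 = 152100 J = 152 kJ

q = 152 kJ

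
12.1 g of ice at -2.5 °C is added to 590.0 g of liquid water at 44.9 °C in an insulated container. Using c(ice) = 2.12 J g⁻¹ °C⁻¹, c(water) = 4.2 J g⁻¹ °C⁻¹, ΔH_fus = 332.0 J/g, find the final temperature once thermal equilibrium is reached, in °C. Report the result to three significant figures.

T_f = 42.4 °C

Heat to bring ice to 0 °C and melt it: q₁ = 12.1×2.12×2.5 + 12.1×332.0 = 4081.3 J
Heat the water can supply cooling to 0 °C: 590.0×4.2×44.9 = 111262 J > q₁, so all ice melts.
Energy balance: 590.0×4.2×(44.9 − T) = 4081.3 + 12.1×4.2×(T − 0)
2478(44.9 − T) = 4081.3 + 50.82 T
111262 − 4081.3 = 2528.82 T
T = 107180.7 / 2528.82 = 42.38 °C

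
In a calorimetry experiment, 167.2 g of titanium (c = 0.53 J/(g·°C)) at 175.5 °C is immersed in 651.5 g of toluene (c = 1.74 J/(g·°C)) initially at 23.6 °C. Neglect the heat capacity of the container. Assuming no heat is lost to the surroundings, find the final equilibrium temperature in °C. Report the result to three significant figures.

Heat lost by titanium = heat gained by toluene.
(167.2)(0.53)(175.5 − T) = (651.5)(1.74)(T − 23.6)
88.616 (175.5 − T) = 1133.61 (T − 23.6)
15552 − 88.616 T = 1133.61 T − 26753
42305 = 1222.226 T
T = 34.61 °C

T_f = 34.6 °C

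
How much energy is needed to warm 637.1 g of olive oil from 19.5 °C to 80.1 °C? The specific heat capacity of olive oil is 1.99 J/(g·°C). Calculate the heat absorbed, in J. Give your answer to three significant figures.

q = m c ΔT = 637.1 × 1.99 × (80.1 − 19.5)
q = 637.1 × 1.99 × 60.6 = 76830 J

q = 76800 J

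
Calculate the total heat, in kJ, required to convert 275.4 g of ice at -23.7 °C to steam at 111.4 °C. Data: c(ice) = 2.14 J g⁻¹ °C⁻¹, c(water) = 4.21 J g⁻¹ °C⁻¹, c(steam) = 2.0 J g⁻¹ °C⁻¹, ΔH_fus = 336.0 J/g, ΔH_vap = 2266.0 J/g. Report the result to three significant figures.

q1 (heat ice -23.7→0.0 °C): 275.4 × 2.14 × 23.7 = 13968 J
q2 (melt at 0 °C): 275.4 × 336.0 = 92534 J
q3 (heat water 0.0→100.0 °C): 275.4 × 4.21 × 100.0 = 115943 J
q4 (vaporize at 100 °C): 275.4 × 2266.0 = 624056 J
q5 (heat steam 100.0→111.4 °C): 275.4 × 2.0 × 11.4 = 6279 J
Total: 13968 + 92534 + 115943 + 624056 + 6279 = 852780 J = 853 kJ

q = 853 kJ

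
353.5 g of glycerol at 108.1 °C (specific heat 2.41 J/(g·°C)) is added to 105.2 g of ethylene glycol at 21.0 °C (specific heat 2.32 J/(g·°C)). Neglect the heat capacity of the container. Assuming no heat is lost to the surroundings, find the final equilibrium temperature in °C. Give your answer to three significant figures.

T_f = 88.7 °C

Heat lost by glycerol = heat gained by ethylene glycol.
(353.5)(2.41)(108.1 − T) = (105.2)(2.32)(T − 21.0)
851.935 (108.1 − T) = 244.064 (T − 21.0)
92094 − 851.935 T = 244.064 T − 5125.3
97219.3 = 1095.999 T
T = 88.70 °C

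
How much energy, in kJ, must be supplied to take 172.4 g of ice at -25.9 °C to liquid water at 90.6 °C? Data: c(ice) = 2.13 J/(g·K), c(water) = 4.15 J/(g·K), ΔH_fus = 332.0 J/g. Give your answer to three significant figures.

q1 (heat ice -25.9→0.0 °C): 172.4 × 2.13 × 25.9 = 9511 J
q2 (melt at 0 °C): 172.4 × 332.0 = 57237 J
q3 (heat water 0.0→90.6 °C): 172.4 × 4.15 × 90.6 = 64821 J
Total: 9511 + 57237 + 64821 = 131569 J = 132 kJ

q = 132 kJ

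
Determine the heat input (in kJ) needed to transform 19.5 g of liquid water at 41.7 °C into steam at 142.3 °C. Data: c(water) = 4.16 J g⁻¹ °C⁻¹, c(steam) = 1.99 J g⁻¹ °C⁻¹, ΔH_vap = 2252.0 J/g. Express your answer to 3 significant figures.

q = 50.3 kJ

q1 (heat water 41.7→100.0 °C): 19.5 × 4.16 × 58.3 = 4729 J
q2 (vaporize at 100 °C): 19.5 × 2252.0 = 43914 J
q3 (heat steam 100.0→142.3 °C): 19.5 × 1.99 × 42.3 = 1641 J
Total: 4729 + 43914 + 1641 = 50284 J = 50.3 kJ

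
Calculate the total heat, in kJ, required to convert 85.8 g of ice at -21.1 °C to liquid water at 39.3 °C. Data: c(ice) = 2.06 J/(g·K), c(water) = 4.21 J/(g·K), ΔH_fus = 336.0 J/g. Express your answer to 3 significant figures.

q1 (heat ice -21.1→0.0 °C): 85.8 × 2.06 × 21.1 = 3729 J
q2 (melt at 0 °C): 85.8 × 336.0 = 28829 J
q3 (heat water 0.0→39.3 °C): 85.8 × 4.21 × 39.3 = 14196 J
Total: 3729 + 28829 + 14196 = 46754 J = 46.8 kJ

q = 46.8 kJ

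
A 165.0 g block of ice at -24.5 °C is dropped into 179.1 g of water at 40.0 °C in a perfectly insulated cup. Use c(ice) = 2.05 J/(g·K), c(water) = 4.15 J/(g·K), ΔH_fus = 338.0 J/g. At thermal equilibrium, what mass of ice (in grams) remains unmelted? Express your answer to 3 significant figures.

Heat to warm all ice to 0 °C: 165.0×2.05×24.5 = 8287.1 J
Heat released by water cooling to 0 °C: 179.1×4.15×40.0 = 29731 J
29731 J < 8287.1 + 165.0×338.0 = 64057.1 J, so not all ice melts; final T = 0 °C.
Heat left for melting: 29731 − 8287.1 = 21443.9 J
Mass melted = 21443.9 / 338.0 = 63.44 g
Ice remaining = 165.0 − 63.44 = 101.56 g

m_ice remaining = 102 g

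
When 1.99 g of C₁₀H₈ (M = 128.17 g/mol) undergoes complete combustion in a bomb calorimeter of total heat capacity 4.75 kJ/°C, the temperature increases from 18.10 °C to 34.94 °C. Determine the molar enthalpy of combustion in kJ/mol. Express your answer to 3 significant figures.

ΔT = 34.94 − 18.10 = 16.84 °C
q_cal = C_cal × ΔT = 4.75 × 16.84 = 79.99 kJ
n = 1.99 / 128.17 = 0.01553 mol
q_rxn = −q_cal = -79.99 kJ
ΔH = -79.99 / 0.01553 = -5151 kJ/mol

ΔH = -5150 kJ/mol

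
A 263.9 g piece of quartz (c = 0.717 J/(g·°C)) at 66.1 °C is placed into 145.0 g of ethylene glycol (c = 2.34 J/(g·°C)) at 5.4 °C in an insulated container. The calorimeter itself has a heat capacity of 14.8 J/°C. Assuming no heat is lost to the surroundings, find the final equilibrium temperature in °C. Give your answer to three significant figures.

Heat lost by quartz = heat gained by ethylene glycol + calorimeter.
(263.9)(0.717)(66.1 − T) = [(145.0)(2.34) + 14.8](T − 5.4)
189.2163 (66.1 − T) = 354.1 (T − 5.4)
12507 − 189.2163 T = 354.1 T − 1912.1
14419.1 = 543.3163 T
T = 26.54 °C

T_f = 26.5 °C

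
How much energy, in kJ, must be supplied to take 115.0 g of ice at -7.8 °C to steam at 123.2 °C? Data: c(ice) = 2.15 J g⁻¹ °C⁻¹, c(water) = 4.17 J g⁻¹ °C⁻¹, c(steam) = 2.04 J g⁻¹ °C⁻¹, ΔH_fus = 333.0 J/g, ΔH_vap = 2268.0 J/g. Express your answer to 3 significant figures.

q1 (heat ice -7.8→0.0 °C): 115.0 × 2.15 × 7.8 = 1929 J
q2 (melt at 0 °C): 115.0 × 333.0 = 38295 J
q3 (heat water 0.0→100.0 °C): 115.0 × 4.17 × 100.0 = 47955 J
q4 (vaporize at 100 °C): 115.0 × 2268.0 = 260820 J
q5 (heat steam 100.0→123.2 °C): 115.0 × 2.04 × 23.2 = 5443 J
Total: 1929 + 38295 + 47955 + 260820 + 5443 = 354442 J = 354 kJ

q = 354 kJ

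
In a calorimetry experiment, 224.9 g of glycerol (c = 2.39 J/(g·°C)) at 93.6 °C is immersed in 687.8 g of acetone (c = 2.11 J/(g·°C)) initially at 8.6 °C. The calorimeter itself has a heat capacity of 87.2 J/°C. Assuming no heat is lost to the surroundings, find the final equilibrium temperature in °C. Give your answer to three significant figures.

Heat lost by glycerol = heat gained by acetone + calorimeter.
(224.9)(2.39)(93.6 − T) = [(687.8)(2.11) + 87.2](T − 8.6)
537.511 (93.6 − T) = 1538.458 (T − 8.6)
50311 − 537.511 T = 1538.458 T − 13231
63542 = 2075.969 T
T = 30.61 °C

T_f = 30.6 °C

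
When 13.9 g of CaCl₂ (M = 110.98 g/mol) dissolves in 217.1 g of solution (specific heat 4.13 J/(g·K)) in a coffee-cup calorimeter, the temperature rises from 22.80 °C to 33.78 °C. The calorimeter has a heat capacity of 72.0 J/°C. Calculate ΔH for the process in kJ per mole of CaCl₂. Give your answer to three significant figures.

ΔH = -84.9 kJ/mol

|ΔT| = |33.78 − 22.80| = 10.98 °C
|q_surr| = (217.1 × 4.13 + 72.0) × 10.98 = 968.623 × 10.98 = 10635 J
n(CaCl₂) = 13.9 / 110.98 = 0.12525 mol
Temperature rose, so q_rxn = −|q_surr| = -10.635 kJ
ΔH = q_rxn / n = -84.91 kJ/mol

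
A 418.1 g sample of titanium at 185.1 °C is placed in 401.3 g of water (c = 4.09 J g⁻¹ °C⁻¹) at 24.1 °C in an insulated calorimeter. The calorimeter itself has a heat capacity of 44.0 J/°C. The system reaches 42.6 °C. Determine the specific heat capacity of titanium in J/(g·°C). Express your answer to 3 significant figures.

c = 0.523 J/(g·°C)

q_gained = (401.3 × 4.09 + 44.0) × (42.6 − 24.1) = 31180 J
q_lost = 418.1 × c × (185.1 − 42.6) = 59579.25 c
Set equal: c = 31180 / 59579.25 = 0.523 J/(g·°C)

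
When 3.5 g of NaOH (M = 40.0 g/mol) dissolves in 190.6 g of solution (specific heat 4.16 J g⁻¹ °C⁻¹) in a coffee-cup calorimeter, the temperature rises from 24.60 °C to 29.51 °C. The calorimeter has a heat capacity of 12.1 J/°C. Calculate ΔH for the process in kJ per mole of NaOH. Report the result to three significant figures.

|ΔT| = |29.51 − 24.60| = 4.91 °C
|q_surr| = (190.6 × 4.16 + 12.1) × 4.91 = 804.996 × 4.91 = 3953 J
n(NaOH) = 3.5 / 40.0 = 0.08750 mol
Temperature rose, so q_rxn = −|q_surr| = -3.953 kJ
ΔH = q_rxn / n = -45.18 kJ/mol

ΔH = -45.2 kJ/mol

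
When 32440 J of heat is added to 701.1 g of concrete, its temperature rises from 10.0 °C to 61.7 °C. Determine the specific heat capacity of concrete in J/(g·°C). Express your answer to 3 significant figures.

c = 0.895 J/(g·°C)

c = q / (m ΔT) = 32440 / (701.1 × 51.7)
c = 32440 / 36246.87 = 0.895 J/(g·°C)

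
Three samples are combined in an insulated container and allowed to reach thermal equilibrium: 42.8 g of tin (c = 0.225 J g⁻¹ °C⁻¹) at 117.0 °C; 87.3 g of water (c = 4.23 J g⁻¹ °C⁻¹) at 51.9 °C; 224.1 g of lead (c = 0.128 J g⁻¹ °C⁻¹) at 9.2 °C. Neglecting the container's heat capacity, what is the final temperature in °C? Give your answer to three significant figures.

Σ mᵢcᵢ(T − Tᵢ) = 0  ⇒  T = Σ mᵢcᵢTᵢ / Σ mᵢcᵢ
Σ mᵢcᵢ = 42.8×0.225 + 87.3×4.23 + 224.1×0.128 = 407.5938
Σ mᵢcᵢTᵢ = 9.63×117.0 + 369.279×51.9 + 28.6848×9.2 = 20556
T = 20556 / 407.5938 = 50.43 °C

T_f = 50.4 °C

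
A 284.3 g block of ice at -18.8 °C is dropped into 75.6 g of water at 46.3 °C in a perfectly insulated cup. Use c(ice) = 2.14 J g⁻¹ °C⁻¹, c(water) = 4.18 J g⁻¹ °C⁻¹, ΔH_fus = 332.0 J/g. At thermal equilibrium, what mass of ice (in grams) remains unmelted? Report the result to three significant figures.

m_ice remaining = 275 g

Heat to warm all ice to 0 °C: 284.3×2.14×18.8 = 11438 J
Heat released by water cooling to 0 °C: 75.6×4.18×46.3 = 14631 J
14631 J < 11438 + 284.3×332.0 = 105825.6 J, so not all ice melts; final T = 0 °C.
Heat left for melting: 14631 − 11438 = 3193 J
Mass melted = 3193 / 332.0 = 9.617 g
Ice remaining = 284.3 − 9.617 = 274.683 g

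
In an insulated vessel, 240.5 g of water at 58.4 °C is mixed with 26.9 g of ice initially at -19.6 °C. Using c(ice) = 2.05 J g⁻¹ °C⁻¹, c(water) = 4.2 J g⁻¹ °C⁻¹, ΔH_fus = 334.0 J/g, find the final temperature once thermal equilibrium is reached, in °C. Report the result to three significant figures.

T_f = 43.6 °C

Heat to bring ice to 0 °C and melt it: q₁ = 26.9×2.05×19.6 + 26.9×334.0 = 10065 J
Heat the water can supply cooling to 0 °C: 240.5×4.2×58.4 = 58989.8 J > q₁, so all ice melts.
Energy balance: 240.5×4.2×(58.4 − T) = 10065 + 26.9×4.2×(T − 0)
1010.1(58.4 − T) = 10065 + 112.98 T
58989.8 − 10065 = 1123.08 T
T = 48924.8 / 1123.08 = 43.56 °C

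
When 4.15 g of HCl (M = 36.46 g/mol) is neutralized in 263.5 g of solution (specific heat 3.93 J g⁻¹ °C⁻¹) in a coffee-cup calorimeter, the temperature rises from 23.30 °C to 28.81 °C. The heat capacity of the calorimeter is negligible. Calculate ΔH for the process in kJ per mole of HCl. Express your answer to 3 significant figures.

|ΔT| = |28.81 − 23.30| = 5.51 °C
|q_surr| = (263.5 × 3.93) × 5.51 = 1035.555 × 5.51 = 5706 J
n(HCl) = 4.15 / 36.46 = 0.1138 mol
Temperature rose, so q_rxn = −|q_surr| = -5.706 kJ
ΔH = q_rxn / n = -50.14 kJ/mol

ΔH = -50.1 kJ/mol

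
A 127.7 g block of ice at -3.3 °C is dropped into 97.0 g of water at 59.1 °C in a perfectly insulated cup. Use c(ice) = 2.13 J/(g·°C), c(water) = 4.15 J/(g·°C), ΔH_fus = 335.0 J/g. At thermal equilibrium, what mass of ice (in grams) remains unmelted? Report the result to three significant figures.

Heat to warm all ice to 0 °C: 127.7×2.13×3.3 = 897.60 J
Heat released by water cooling to 0 °C: 97.0×4.15×59.1 = 23791 J
23791 J < 897.60 + 127.7×335.0 = 43677.10 J, so not all ice melts; final T = 0 °C.
Heat left for melting: 23791 − 897.60 = 22893.40 J
Mass melted = 22893.40 / 335.0 = 68.34 g
Ice remaining = 127.7 − 68.34 = 59.36 g

m_ice remaining = 59.4 g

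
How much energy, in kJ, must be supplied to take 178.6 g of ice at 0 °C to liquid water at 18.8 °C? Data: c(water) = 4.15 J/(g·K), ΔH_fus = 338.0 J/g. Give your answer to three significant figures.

q1 (melt at 0 °C): 178.6 × 338.0 = 60367 J
q2 (heat water 0.0→18.8 °C): 178.6 × 4.15 × 18.8 = 13934 J
Total: 60367 + 13934 = 74301 J = 74.3 kJ

q = 74.3 kJ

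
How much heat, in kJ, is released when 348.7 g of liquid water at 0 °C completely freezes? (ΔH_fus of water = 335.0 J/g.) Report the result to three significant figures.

q = 117 kJ

q = m × ΔH_fus = 348.7 × 335.0 = 116800 J = 117 kJ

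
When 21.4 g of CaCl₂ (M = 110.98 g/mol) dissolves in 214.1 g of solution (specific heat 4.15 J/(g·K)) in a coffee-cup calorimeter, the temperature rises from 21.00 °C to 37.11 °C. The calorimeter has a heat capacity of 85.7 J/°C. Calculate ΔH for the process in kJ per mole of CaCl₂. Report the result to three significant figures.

ΔH = -81.4 kJ/mol

|ΔT| = |37.11 − 21.00| = 16.11 °C
|q_surr| = (214.1 × 4.15 + 85.7) × 16.11 = 974.215 × 16.11 = 15690 J
n(CaCl₂) = 21.4 / 110.98 = 0.1928 mol
Temperature rose, so q_rxn = −|q_surr| = -15.69 kJ
ΔH = q_rxn / n = -81.38 kJ/mol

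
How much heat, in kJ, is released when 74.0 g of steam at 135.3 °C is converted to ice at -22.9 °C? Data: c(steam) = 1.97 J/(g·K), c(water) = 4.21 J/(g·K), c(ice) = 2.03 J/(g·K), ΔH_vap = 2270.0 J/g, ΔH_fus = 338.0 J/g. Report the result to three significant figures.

q1 (cool steam 135.3→100 °C): 74.0 × 1.97 × 35.3 = 5146 J
q2 (condense at 100 °C): 74.0 × 2270.0 = 167980 J
q3 (cool water 100→0 °C): 74.0 × 4.21 × 100.0 = 31154 J
q4 (freeze at 0 °C): 74.0 × 338.0 = 25012 J
q5 (cool ice 0→-22.9 °C): 74.0 × 2.03 × 22.9 = 3440 J
Total: 5146 + 167980 + 31154 + 25012 + 3440 = 232732 J = 233 kJ

q = 233 kJ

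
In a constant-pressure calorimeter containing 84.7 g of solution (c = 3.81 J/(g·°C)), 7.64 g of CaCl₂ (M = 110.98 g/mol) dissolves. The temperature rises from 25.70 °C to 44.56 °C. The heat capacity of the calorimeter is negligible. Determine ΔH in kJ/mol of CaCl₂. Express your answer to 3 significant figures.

ΔH = -88.4 kJ/mol

|ΔT| = |44.56 − 25.70| = 18.86 °C
|q_surr| = (84.7 × 3.81) × 18.86 = 322.707 × 18.86 = 6086 J
n(CaCl₂) = 7.64 / 110.98 = 0.06884 mol
Temperature rose, so q_rxn = −|q_surr| = -6.086 kJ
ΔH = q_rxn / n = -88.41 kJ/mol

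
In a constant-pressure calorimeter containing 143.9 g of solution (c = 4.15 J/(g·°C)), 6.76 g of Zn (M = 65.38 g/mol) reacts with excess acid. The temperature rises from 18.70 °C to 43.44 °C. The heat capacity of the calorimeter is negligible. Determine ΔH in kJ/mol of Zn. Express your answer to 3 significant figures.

ΔH = -143 kJ/mol

|ΔT| = |43.44 − 18.70| = 24.74 °C
|q_surr| = (143.9 × 4.15) × 24.74 = 597.185 × 24.74 = 14770 J
n(Zn) = 6.76 / 65.38 = 0.1034 mol
Temperature rose, so q_rxn = −|q_surr| = -14.77 kJ
ΔH = q_rxn / n = -142.8 kJ/mol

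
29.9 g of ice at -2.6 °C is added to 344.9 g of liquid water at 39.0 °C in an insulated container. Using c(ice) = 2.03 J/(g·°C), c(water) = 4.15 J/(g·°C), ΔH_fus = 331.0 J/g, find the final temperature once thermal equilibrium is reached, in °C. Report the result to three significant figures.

T_f = 29.4 °C

Heat to bring ice to 0 °C and melt it: q₁ = 29.9×2.03×2.6 + 29.9×331.0 = 10055 J
Heat the water can supply cooling to 0 °C: 344.9×4.15×39.0 = 55822.1 J > q₁, so all ice melts.
Energy balance: 344.9×4.15×(39.0 − T) = 10055 + 29.9×4.15×(T − 0)
1431.335(39.0 − T) = 10055 + 124.085 T
55822.1 − 10055 = 1555.420 T
T = 45767.1 / 1555.420 = 29.42 °C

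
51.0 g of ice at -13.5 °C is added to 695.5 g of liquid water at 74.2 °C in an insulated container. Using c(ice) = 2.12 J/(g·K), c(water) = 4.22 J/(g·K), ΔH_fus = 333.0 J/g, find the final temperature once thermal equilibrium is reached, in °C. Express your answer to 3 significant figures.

T_f = 63.3 °C

Heat to bring ice to 0 °C and melt it: q₁ = 51.0×2.12×13.5 + 51.0×333.0 = 18443 J
Heat the water can supply cooling to 0 °C: 695.5×4.22×74.2 = 217778 J > q₁, so all ice melts.
Energy balance: 695.5×4.22×(74.2 − T) = 18443 + 51.0×4.22×(T − 0)
2935.01(74.2 − T) = 18443 + 215.22 T
217778 − 18443 = 3150.23 T
T = 199335 / 3150.23 = 63.28 °C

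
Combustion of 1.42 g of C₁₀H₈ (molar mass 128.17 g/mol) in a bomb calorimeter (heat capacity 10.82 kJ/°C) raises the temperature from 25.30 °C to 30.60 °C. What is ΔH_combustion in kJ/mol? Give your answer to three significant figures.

ΔT = 30.60 − 25.30 = 5.30 °C
q_cal = C_cal × ΔT = 10.82 × 5.30 = 57.346 kJ
n = 1.42 / 128.17 = 0.01108 mol
q_rxn = −q_cal = -57.346 kJ
ΔH = -57.346 / 0.01108 = -5176 kJ/mol

ΔH = -5180 kJ/mol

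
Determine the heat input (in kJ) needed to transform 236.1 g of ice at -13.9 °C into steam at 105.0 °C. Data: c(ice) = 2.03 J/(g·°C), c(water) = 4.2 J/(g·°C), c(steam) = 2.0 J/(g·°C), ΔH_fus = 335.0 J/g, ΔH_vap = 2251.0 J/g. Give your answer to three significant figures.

q1 (heat ice -13.9→0.0 °C): 236.1 × 2.03 × 13.9 = 6662 J
q2 (melt at 0 °C): 236.1 × 335.0 = 79094 J
q3 (heat water 0.0→100.0 °C): 236.1 × 4.2 × 100.0 = 99162 J
q4 (vaporize at 100 °C): 236.1 × 2251.0 = 531461 J
q5 (heat steam 100.0→105.0 °C): 236.1 × 2.0 × 5.0 = 2361 J
Total: 6662 + 79094 + 99162 + 531461 + 2361 = 718740 J = 719 kJ

q = 719 kJ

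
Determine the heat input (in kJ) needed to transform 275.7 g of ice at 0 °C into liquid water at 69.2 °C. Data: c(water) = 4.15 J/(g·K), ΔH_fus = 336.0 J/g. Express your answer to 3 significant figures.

q = 172 kJ

q1 (melt at 0 °C): 275.7 × 336.0 = 92635 J
q2 (heat water 0.0→69.2 °C): 275.7 × 4.15 × 69.2 = 79176 J
Total: 92635 + 79176 = 171811 J = 172 kJ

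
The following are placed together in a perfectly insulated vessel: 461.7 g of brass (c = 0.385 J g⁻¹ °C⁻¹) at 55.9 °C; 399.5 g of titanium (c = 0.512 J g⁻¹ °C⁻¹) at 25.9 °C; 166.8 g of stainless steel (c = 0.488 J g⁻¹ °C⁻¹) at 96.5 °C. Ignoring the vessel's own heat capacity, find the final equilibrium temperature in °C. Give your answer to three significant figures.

Σ mᵢcᵢ(T − Tᵢ) = 0  ⇒  T = Σ mᵢcᵢTᵢ / Σ mᵢcᵢ
Σ mᵢcᵢ = 461.7×0.385 + 399.5×0.512 + 166.8×0.488 = 463.6969
Σ mᵢcᵢTᵢ = 177.7545×55.9 + 204.544×25.9 + 81.3984×96.5 = 23089
T = 23089 / 463.6969 = 49.79 °C

T_f = 49.8 °C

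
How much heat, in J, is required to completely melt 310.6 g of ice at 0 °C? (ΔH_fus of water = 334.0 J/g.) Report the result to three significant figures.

q = 104000 J

q = m × ΔH_fus = 310.6 × 334.0 = 103700 J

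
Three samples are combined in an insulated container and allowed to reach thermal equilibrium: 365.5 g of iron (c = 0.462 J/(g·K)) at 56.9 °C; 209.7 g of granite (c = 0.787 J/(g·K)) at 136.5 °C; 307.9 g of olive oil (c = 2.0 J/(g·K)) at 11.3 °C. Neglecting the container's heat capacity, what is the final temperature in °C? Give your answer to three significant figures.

Σ mᵢcᵢ(T − Tᵢ) = 0  ⇒  T = Σ mᵢcᵢTᵢ / Σ mᵢcᵢ
Σ mᵢcᵢ = 365.5×0.462 + 209.7×0.787 + 307.9×2.0 = 949.6949
Σ mᵢcᵢTᵢ = 168.861×56.9 + 165.0339×136.5 + 615.8×11.3 = 39094
T = 39094 / 949.6949 = 41.16 °C

T_f = 41.2 °C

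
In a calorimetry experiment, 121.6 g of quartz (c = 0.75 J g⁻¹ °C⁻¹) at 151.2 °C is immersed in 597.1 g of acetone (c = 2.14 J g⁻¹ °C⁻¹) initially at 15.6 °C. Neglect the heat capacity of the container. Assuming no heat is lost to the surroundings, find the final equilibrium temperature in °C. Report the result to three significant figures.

T_f = 24.6 °C

Heat lost by quartz = heat gained by acetone.
(121.6)(0.75)(151.2 − T) = (597.1)(2.14)(T − 15.6)
91.2 (151.2 − T) = 1277.794 (T − 15.6)
13789 − 91.2 T = 1277.794 T − 19934
33723 = 1368.994 T
T = 24.63 °C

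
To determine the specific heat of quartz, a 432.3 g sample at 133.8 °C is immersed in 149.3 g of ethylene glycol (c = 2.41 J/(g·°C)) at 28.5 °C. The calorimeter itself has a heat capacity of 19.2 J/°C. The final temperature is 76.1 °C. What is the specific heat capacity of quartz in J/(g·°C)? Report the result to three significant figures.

c = 0.723 J/(g·°C)

q_gained = (149.3 × 2.41 + 19.2) × (76.1 − 28.5) = 18040 J
q_lost = 432.3 × c × (133.8 − 76.1) = 24943.71 c
Set equal: c = 18040 / 24943.71 = 0.723 J/(g·°C)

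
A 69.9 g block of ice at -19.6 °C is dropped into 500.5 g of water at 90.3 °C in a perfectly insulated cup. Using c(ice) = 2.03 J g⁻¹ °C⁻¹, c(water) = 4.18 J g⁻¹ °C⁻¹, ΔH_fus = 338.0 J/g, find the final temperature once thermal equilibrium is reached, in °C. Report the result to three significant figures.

T_f = 68.2 °C

Heat to bring ice to 0 °C and melt it: q₁ = 69.9×2.03×19.6 + 69.9×338.0 = 26407 J
Heat the water can supply cooling to 0 °C: 500.5×4.18×90.3 = 188916 J > q₁, so all ice melts.
Energy balance: 500.5×4.18×(90.3 − T) = 26407 + 69.9×4.18×(T − 0)
2092.09(90.3 − T) = 26407 + 292.182 T
188916 − 26407 = 2384.272 T
T = 162509 / 2384.272 = 68.16 °C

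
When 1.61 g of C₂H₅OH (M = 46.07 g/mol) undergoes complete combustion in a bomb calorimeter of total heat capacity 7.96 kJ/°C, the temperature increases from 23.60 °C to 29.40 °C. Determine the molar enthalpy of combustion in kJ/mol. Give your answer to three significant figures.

ΔH = -1320 kJ/mol

ΔT = 29.40 − 23.60 = 5.80 °C
q_cal = C_cal × ΔT = 7.96 × 5.80 = 46.168 kJ
n = 1.61 / 46.07 = 0.03495 mol
q_rxn = −q_cal = -46.168 kJ
ΔH = -46.168 / 0.03495 = -1321 kJ/mol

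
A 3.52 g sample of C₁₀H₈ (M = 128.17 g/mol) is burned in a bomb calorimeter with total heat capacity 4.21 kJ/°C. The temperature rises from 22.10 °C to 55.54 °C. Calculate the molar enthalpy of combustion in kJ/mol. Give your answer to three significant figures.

ΔH = -5130 kJ/mol

ΔT = 55.54 − 22.10 = 33.44 °C
q_cal = C_cal × ΔT = 4.21 × 33.44 = 140.7824 kJ
n = 3.52 / 128.17 = 0.02746 mol
q_rxn = −q_cal = -140.7824 kJ
ΔH = -140.7824 / 0.02746 = -5127 kJ/mol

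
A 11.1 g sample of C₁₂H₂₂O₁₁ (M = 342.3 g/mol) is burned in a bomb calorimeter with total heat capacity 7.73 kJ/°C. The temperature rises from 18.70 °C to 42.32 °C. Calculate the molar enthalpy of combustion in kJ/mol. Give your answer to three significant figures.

ΔH = -5630 kJ/mol

ΔT = 42.32 − 18.70 = 23.62 °C
q_cal = C_cal × ΔT = 7.73 × 23.62 = 182.5826 kJ
n = 11.1 / 342.3 = 0.03243 mol
q_rxn = −q_cal = -182.5826 kJ
ΔH = -182.5826 / 0.03243 = -5630 kJ/mol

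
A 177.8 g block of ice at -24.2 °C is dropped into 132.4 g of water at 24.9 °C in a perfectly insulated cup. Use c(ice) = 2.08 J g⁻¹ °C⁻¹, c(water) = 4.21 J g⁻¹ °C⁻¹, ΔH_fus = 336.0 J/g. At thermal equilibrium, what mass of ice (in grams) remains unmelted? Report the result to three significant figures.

m_ice remaining = 163 g

Heat to warm all ice to 0 °C: 177.8×2.08×24.2 = 8949.7 J
Heat released by water cooling to 0 °C: 132.4×4.21×24.9 = 13879 J
13879 J < 8949.7 + 177.8×336.0 = 68690.5 J, so not all ice melts; final T = 0 °C.
Heat left for melting: 13879 − 8949.7 = 4929.3 J
Mass melted = 4929.3 / 336.0 = 14.67 g
Ice remaining = 177.8 − 14.67 = 163.13 g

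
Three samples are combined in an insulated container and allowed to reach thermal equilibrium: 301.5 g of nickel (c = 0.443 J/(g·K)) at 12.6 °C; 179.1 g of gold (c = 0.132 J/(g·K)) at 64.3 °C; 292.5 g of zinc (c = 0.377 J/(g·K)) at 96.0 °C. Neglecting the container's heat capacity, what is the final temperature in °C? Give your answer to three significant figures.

Σ mᵢcᵢ(T − Tᵢ) = 0  ⇒  T = Σ mᵢcᵢTᵢ / Σ mᵢcᵢ
Σ mᵢcᵢ = 301.5×0.443 + 179.1×0.132 + 292.5×0.377 = 267.4782
Σ mᵢcᵢTᵢ = 133.5645×12.6 + 23.6412×64.3 + 110.2725×96.0 = 13789
T = 13789 / 267.4782 = 51.55 °C

T_f = 51.6 °C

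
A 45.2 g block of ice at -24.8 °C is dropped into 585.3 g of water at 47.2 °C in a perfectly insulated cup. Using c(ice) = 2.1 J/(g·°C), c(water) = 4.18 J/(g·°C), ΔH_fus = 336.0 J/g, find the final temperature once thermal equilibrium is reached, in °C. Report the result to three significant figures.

T_f = 37.2 °C

Heat to bring ice to 0 °C and melt it: q₁ = 45.2×2.1×24.8 + 45.2×336.0 = 17541 J
Heat the water can supply cooling to 0 °C: 585.3×4.18×47.2 = 115477 J > q₁, so all ice melts.
Energy balance: 585.3×4.18×(47.2 − T) = 17541 + 45.2×4.18×(T − 0)
2446.554(47.2 − T) = 17541 + 188.936 T
115477 − 17541 = 2635.490 T
T = 97936 / 2635.490 = 37.16 °C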